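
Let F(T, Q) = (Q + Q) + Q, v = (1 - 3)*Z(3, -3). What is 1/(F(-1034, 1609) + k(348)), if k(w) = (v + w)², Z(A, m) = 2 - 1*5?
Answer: 1/130143 ≈ 7.6838e-6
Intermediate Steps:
Z(A, m) = -3 (Z(A, m) = 2 - 5 = -3)
v = 6 (v = (1 - 3)*(-3) = -2*(-3) = 6)
F(T, Q) = 3*Q (F(T, Q) = 2*Q + Q = 3*Q)
k(w) = (6 + w)²
1/(F(-1034, 1609) + k(348)) = 1/(3*1609 + (6 + 348)²) = 1/(4827 + 354²) = 1/(4827 + 125316) = 1/130143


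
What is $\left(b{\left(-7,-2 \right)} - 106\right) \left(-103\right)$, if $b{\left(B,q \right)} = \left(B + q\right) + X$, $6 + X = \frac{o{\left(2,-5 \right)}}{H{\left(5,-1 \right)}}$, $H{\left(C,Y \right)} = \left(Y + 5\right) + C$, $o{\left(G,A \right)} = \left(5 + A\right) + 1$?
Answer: $\frac{112064}{9} \approx 12452.0$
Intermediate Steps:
$o{\left(G,A \right)} = 6 + A$
$H{\left(C,Y \right)} = 5 + C + Y$ ($H{\left(C,Y \right)} = \left(5 + Y\right) + C = 5 + C + Y$)
$X = - \frac{53}{9}$ ($X = -6 + \frac{6 - 5}{5 + 5 - 1} = -6 + 1 \cdot \frac{1}{9} = -6 + \frac{1}{9} = - \frac{53}{9} \approx -5.8889$)
$b{\left(B,q \right)} = - \frac{53}{9} + B + q$ ($b{\left(B,q \right)} = \left(B + q\right) - \frac{53}{9} = - \frac{53}{9} + B + q$)
$\left(b{\left(-7,-2 \right)} - 106\right) \left(-103\right) = \left(\left(- \frac{53}{9} - 7 - 2\right) - 106\right) \left(-103\right) = \left(- \frac{134}{9} - 106\right) \left(-103\right) = \left(- \frac{1088}{9}\right) \left(-103\right) = \frac{112064}{9}$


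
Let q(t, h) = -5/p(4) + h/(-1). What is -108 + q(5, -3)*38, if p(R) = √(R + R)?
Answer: 6 - 95*√2/2 ≈ -61.175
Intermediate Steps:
p(R) = √2*√R (p(R) = √(2*R) = √2*√R)
q(t, h) = -h - 5*√2/4 (q(t, h) = -5*√2/4 + h/(-1) = -5*√2/4 + h*(-1) = -5*√2/4 - h = -h - 5*√2/4)
-108 + q(5, -3)*38 = -108 + (-1*(-3) - 5*√2/4)*38 = -108 + (3 - 5*√2/4)*38 = -108 + (114 - 95*√2/2) = 6 - 95*√2/2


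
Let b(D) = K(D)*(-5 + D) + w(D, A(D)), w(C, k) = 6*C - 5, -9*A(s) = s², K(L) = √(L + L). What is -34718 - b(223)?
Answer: -36051 - 218*√446 ≈ -40655.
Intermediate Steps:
K(L) = √2*√L (K(L) = √(2*L) = √2*√L)
A(s) = -s²/9
w(C, k) = -5 + 6*C
b(D) = -5 + 6*D + √2*√D*(-5 + D) (b(D) = (√2*√D)*(-5 + D) + (-5 + 6*D) = √2*√D*(-5 + D) + (-5 + 6*D) = -5 + 6*D + √2*√D*(-5 + D))
-34718 - b(223) = -34718 - (-5 + 6*223 + √2*223^(3/2) - 5*√2*√223) = -34718 - (-5 + 1338 + √2*(223*√223) - 5*√446) = -34718 - (-5 + 1338 + 223*√446 - 5*√446) = -34718 - (1333 + 218*√446) = -34718 + (-1333 - 218*√446) = -36051 - 218*√446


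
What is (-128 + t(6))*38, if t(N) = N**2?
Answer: -3496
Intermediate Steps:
(-128 + t(6))*38 = (-128 + 6**2)*38 = (-128 + 36)*38 = -92*38 = -3496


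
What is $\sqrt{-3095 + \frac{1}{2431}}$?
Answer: $\frac{2 i \sqrt{4572676966}}{2431} \approx 55.633 i$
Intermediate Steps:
$\sqrt{-3095 + \frac{1}{2431}} = \sqrt{- \frac{7523944}{2431}} = \frac{2 i \sqrt{4572676966}}{2431}$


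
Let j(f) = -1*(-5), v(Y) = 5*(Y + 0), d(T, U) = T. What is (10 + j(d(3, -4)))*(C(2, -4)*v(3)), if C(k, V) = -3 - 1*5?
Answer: -1800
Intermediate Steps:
v(Y) = 5*Y
j(f) = 5
C(k, V) = -8 (C(k, V) = -3 - 5 = -8)
(10 + j(d(3, -4)))*(C(2, -4)*v(3)) = (10 + 5)*(-40*3) = 15*(-8*15) = 15*(-120) = -1800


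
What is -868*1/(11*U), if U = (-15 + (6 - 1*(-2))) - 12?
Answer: 868/209 ≈ 4.1531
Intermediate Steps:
U = -19 (U = (-15 + (6 + 2)) - 12 = (-15 + 8) - 12 = -7 - 12 = -19)
-868*1/(11*U) = -868/(11*(-19)) = -868/(-209) = -868*(-1/209) = 868/209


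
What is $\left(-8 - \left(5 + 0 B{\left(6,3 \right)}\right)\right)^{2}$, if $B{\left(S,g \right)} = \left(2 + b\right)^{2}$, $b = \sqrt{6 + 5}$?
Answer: $169$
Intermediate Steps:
$b = \sqrt{11} \approx 3.3166$
$B{\left(S,g \right)} = \left(2 + \sqrt{11}\right)^{2}$
$\left(-8 - \left(5 + 0 B{\left(6,3 \right)}\right)\right)^{2} = \left(-8 - \left(5 + 0 \left(2 + \sqrt{11}\right)^{2}\right)\right)^{2} = \left(-8 + \left(0 - 5\right)\right)^{2} = \left(-8 - 5\right)^{2} = \left(-13\right)^{2} = 169$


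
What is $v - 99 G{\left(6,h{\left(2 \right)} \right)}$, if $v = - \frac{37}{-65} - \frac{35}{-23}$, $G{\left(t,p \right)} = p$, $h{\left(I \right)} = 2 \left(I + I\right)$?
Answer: $- \frac{1180914}{1495} \approx -789.91$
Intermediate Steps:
$h{\left(I \right)} = 4 I$ ($h{\left(I \right)} = 2 \cdot 2 I = 4 I$)
$v = \frac{3126}{1495}$ ($v = \left(-37\right) \left(- \frac{1}{65}\right) - - \frac{35}{23} = \frac{37}{65} + \frac{35}{23} = \frac{3126}{1495} \approx 2.091$)
$v - 99 G{\left(6,h{\left(2 \right)} \right)} = \frac{3126}{1495} - 99 \cdot 4 \cdot 2 = \frac{3126}{1495} - 792 = - \frac{1180914}{1495}$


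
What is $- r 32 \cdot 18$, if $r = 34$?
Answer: $-19584$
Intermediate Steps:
$- r 32 \cdot 18 = - 34 \cdot 32 \cdot 18 = - 1088 \cdot 18 = \left(-1\right) 19584 = -19584$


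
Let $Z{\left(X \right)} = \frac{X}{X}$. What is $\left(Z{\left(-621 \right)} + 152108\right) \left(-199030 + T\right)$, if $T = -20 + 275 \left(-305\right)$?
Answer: $-43035438825$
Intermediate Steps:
$Z{\left(X \right)} = 1$
$T = -83895$ ($T = -20 - 83875 = -83895$)
$\left(Z{\left(-621 \right)} + 152108\right) \left(-199030 + T\right) = \left(1 + 152108\right) \left(-199030 - 83895\right) = 152109 \left(-282925\right) = -43035438825$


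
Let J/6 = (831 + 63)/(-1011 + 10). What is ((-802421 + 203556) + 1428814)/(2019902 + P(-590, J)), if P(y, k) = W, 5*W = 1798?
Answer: 4149745/10101308 ≈ 0.41081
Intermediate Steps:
J = -5364/1001 (J = 6*((831 + 63)/(-1011 + 10)) = 6*(894/(-1001)) = 6*(894*(-1/1001)) = 6*(-894/1001) = -5364/1001 ≈ -5.3586)
W = 1798/5 (W = (1/5)*1798 = 1798/5 ≈ 359.60)
P(y, k) = 1798/5
((-802421 + 203556) + 1428814)/(2019902 + P(-590, J)) = ((-802421 + 203556) + 1428814)/(2019902 + 1798/5) = (-598865 + 1428814)/(10101308/5) = 829949*(5/10101308) = 4149745/10101308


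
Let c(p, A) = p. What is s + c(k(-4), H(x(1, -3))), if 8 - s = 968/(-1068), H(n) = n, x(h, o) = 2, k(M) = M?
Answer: 1310/267 ≈ 4.9064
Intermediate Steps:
s = 2378/267 (s = 8 - 968/(-1068) = 8 - 968*(-1)/1068 = 8 - 1*(-242/267) = 8 + 242/267 = 2378/267 ≈ 8.9064)
s + c(k(-4), H(x(1, -3))) = 2378/267 - 4 = 1310/267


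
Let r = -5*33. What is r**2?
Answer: 27225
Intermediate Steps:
r = -165
r**2 = (-165)**2 = 27225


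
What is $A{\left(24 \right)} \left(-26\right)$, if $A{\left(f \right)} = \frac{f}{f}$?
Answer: $-26$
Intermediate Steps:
$A{\left(f \right)} = 1$
$A{\left(24 \right)} \left(-26\right) = 1 \left(-26\right) = -26$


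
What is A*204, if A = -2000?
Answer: -408000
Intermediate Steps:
A*204 = -2000*204 = -408000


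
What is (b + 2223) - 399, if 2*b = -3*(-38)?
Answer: 1881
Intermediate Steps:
b = 57 (b = (-3*(-38))/2 = (½)*114 = 57)
(b + 2223) - 399 = (57 + 2223) - 399 = 2280 - 399 = 1881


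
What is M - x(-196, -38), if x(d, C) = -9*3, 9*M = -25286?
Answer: -25043/9 ≈ -2782.6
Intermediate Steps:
M = -25286/9 (M = (1/9)*(-25286) = -25286/9 ≈ -2809.6)
x(d, C) = -27
M - x(-196, -38) = -25286/9 - 1*(-27) = -25286/9 + 27 = -25043/9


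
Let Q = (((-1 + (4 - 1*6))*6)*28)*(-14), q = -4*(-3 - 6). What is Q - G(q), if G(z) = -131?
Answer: 7187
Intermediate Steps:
q = 36 (q = -4*(-9) = 36)
Q = 7056 (Q = (((-1 + (4 - 6))*6)*28)*(-14) = (((-1 - 2)*6)*28)*(-14) = (-3*6*28)*(-14) = -18*28*(-14) = -504*(-14) = 7056)
Q - G(q) = 7056 - 1*(-131) = 7056 + 131 = 7187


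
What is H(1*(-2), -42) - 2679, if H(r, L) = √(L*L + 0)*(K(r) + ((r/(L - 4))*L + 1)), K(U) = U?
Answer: -64347/23 ≈ -2797.7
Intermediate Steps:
H(r, L) = √(L²)*(1 + r + L*r/(-4 + L)) (H(r, L) = √(L*L + 0)*(r + ((r/(L - 4))*L + 1)) = √(L² + 0)*(r + ((r/(-4 + L))*L + 1)) = √(L²)*(r + ((r/(-4 + L))*L + 1)) = √(L²)*(r + (L*r/(-4 + L) + 1)) = √(L²)*(r + (1 + L*r/(-4 + L))) = √(L²)*(1 + r + L*r/(-4 + L)))
H(1*(-2), -42) - 2679 = √((-42)²)*(-4 - 42 - 4*(-2) + 2*(-42)*(1*(-2)))/(-4 - 42) - 2679 = √1764*(-4 - 42 - 4*(-2) + 2*(-42)*(-2))/(-46) - 2679 = 42*(-1/46)*(-4 - 42 + 8 + 168) - 2679 = 42*(-1/46)*130 - 2679 = -2730/23 - 2679 = -64347/23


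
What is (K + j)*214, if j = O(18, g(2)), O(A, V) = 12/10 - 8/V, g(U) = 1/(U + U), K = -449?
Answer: -513386/5 ≈ -1.0268e+5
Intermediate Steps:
g(U) = 1/(2*U)
O(A, V) = 6/5 - 8/V (O(A, V) = 12*(1/10) - 8/V = 6/5 - 8/V)
j = -154/5 (j = 6/5 - 8/((1/2)/2) = 6/5 - 8/((1/2)*(1/2)) = 6/5 - 8/1/4 = 6/5 - 8*4 = 6/5 - 32 = -154/5 ≈ -30.800)
(K + j)*214 = (-449 - 154/5)*214 = -2399/5*214 = -513386/5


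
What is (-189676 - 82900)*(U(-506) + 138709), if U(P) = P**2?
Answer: -107598013120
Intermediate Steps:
(-189676 - 82900)*(U(-506) + 138709) = (-189676 - 82900)*((-506)**2 + 138709) = -272576*(256036 + 138709) = -272576*394745 = -107598013120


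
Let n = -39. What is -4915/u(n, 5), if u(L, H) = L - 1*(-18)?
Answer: 4915/21 ≈ 234.05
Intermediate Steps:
u(L, H) = 18 + L (u(L, H) = L + 18 = 18 + L)
-4915/u(n, 5) = -4915/(18 - 39) = -4915/(-21) = -4915*(-1/21) = 4915/21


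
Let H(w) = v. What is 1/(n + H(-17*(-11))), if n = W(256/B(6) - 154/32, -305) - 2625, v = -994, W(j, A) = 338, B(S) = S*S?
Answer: -1/3281 ≈ -0.00030479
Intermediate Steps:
B(S) = S**2
H(w) = -994
n = -2287 (n = 338 - 2625 = -2287)
1/(n + H(-17*(-11))) = 1/(-2287 - 994) = 1/(-3281) = -1/3281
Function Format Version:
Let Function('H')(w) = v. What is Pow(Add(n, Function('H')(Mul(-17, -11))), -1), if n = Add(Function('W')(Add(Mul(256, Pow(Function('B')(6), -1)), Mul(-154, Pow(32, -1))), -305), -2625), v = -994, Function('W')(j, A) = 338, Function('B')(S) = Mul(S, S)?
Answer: Rational(-1, 3281) ≈ -0.00030479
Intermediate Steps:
Function('B')(S) = Pow(S, 2)
Function('H')(w) = -994
n = -2287 (n = Add(338, -2625) = -2287)
Pow(Add(n, Function('H')(Mul(-17, -11))), -1) = Pow(Add(-2287, -994), -1) = Pow(-3281, -1) = Rational(-1, 3281)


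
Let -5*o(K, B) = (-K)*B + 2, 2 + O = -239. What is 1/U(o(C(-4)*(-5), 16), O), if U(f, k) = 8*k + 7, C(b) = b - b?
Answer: -1/1921 ≈ -0.00052056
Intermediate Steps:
C(b) = 0
O = -241 (O = -2 - 239 = -241)
o(K, B) = -⅖ + B*K/5 (o(K, B) = -((-K)*B + 2)/5 = -(-B*K + 2)/5 = -(2 - B*K)/5 = -⅖ + B*K/5)
U(f, k) = 7 + 8*k
1/U(o(C(-4)*(-5), 16), O) = 1/(7 + 8*(-241)) = 1/(7 - 1928) = 1/(-1921) = -1/1921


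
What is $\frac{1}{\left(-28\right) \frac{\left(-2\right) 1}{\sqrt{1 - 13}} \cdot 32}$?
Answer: $\frac{i \sqrt{3}}{896} \approx 0.0019331 i$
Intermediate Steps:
$\frac{1}{\left(-28\right) \frac{\left(-2\right) 1}{\sqrt{1 - 13}} \cdot 32} = \frac{1}{\left(-28\right) - \frac{2}{\sqrt{-12}} \cdot 32} = \frac{1}{\left(-28\right) - \frac{2}{2 i \sqrt{3}} \cdot 32} = \frac{1}{\left(-28\right) - 2 \left(- \frac{i \sqrt{3}}{6}\right) 32} = \frac{1}{\left(-28\right) \frac{i \sqrt{3}}{3} \cdot 32} = \frac{1}{\left(-28\right) \frac{32 i \sqrt{3}}{3}} = \frac{1}{\left(- \frac{896}{3}\right) i \sqrt{3}} = \frac{i \sqrt{3}}{896}$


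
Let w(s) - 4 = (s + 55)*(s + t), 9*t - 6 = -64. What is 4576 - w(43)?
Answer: 8906/9 ≈ 989.56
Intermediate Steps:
t = -58/9 (t = 2/3 + (1/9)*(-64) = 2/3 - 64/9 = -58/9 ≈ -6.4444)
w(s) = 4 + (55 + s)*(-58/9 + s) (w(s) = 4 + (s + 55)*(s - 58/9) = 4 + (55 + s)*(-58/9 + s))
4576 - w(43) = 4576 - (-3154/9 + 43**2 + (437/9)*43) = 4576 - (-3154/9 + 1849 + 18791/9) = 4576 - 1*32278/9 = 4576 - 32278/9 = 8906/9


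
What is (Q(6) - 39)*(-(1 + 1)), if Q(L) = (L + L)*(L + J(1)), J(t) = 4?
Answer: -162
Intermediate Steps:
Q(L) = 2*L*(4 + L) (Q(L) = (L + L)*(L + 4) = (2*L)*(4 + L) = 2*L*(4 + L))
(Q(6) - 39)*(-(1 + 1)) = (2*6*(4 + 6) - 39)*(-(1 + 1)) = (2*6*10 - 39)*(-1*2) = (120 - 39)*(-2) = 81*(-2) = -162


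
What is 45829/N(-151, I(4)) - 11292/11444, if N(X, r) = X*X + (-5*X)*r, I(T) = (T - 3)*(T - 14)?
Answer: 88063196/43633111 ≈ 2.0183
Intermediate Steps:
I(T) = (-14 + T)*(-3 + T) (I(T) = (-3 + T)*(-14 + T) = (-14 + T)*(-3 + T))
N(X, r) = X² - 5*X*r
45829/N(-151, I(4)) - 11292/11444 = 45829/((-151*(-151 - 5*(42 + 4² - 17*4)))) - 11292/11444 = 45829/((-151*(-151 - 5*(42 + 16 - 68)))) - 11292*1/11444 = 45829/((-151*(-151 - 5*(-10)))) - 2823/2861 = 45829/((-151*(-151 + 50))) - 2823/2861 = 45829/((-151*(-101))) - 2823/2861 = 45829/15251 - 2823/2861 = 88063196/43633111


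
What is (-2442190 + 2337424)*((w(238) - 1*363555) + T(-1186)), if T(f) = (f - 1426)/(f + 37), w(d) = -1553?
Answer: 14650005294560/383 ≈ 3.8251e+10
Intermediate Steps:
T(f) = (-1426 + f)/(37 + f)
(-2442190 + 2337424)*((w(238) - 1*363555) + T(-1186)) = (-2442190 + 2337424)*((-1553 - 1*363555) + (-1426 - 1186)/(37 - 1186)) = -104766*((-1553 - 363555) - 2612/(-1149)) = -104766*(-365108 - 1/1149*(-2612)) = -104766*(-365108 + 2612/1149) = -104766*(-419506480/1149) = 14650005294560/383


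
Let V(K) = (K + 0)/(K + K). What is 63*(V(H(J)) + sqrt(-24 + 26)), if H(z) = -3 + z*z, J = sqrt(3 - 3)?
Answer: 63/2 + 63*sqrt(2) ≈ 120.60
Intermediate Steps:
J = 0 (J = sqrt(0) = 0)
H(z) = -3 + z**2
V(K) = 1/2 (V(K) = K/((2*K)) = K*(1/(2*K)) = 1/2)
63*(V(H(J)) + sqrt(-24 + 26)) = 63*(1/2 + sqrt(-24 + 26)) = 63*(1/2 + sqrt(2)) = 63/2 + 63*sqrt(2)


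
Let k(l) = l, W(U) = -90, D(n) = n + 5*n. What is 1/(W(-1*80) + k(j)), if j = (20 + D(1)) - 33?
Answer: -1/97 ≈ -0.010309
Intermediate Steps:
D(n) = 6*n
j = -7 (j = (20 + 6*1) - 33 = (20 + 6) - 33 = 26 - 33 = -7)
1/(W(-1*80) + k(j)) = 1/(-90 - 7) = 1/(-97) = -1/97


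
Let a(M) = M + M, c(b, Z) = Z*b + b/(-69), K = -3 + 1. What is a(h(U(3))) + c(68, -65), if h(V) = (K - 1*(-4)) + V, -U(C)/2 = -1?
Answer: -304496/69 ≈ -4413.0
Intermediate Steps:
U(C) = 2 (U(C) = -2*(-1) = 2)
K = -2
c(b, Z) = -b/69 + Z*b (c(b, Z) = Z*b + b*(-1/69) = Z*b - b/69 = -b/69 + Z*b)
h(V) = 2 + V (h(V) = (-2 - 1*(-4)) + V = (-2 + 4) + V = 2 + V)
a(M) = 2*M
a(h(U(3))) + c(68, -65) = 2*(2 + 2) + 68*(-1/69 - 65) = 2*4 + 68*(-4486/69) = 8 - 305048/69 = -304496/69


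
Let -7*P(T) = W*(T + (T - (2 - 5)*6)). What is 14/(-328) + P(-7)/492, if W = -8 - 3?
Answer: -103/3444 ≈ -0.029907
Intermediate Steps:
W = -11
P(T) = 198/7 + 22*T/7 (P(T) = -(-11)*(T + (T - (2 - 5)*6))/7 = -(-11)*(T + (T - (-3)*6))/7 = -(-11)*(T + (T - 1*(-18)))/7 = -(-11)*(T + (T + 18))/7 = -(-11)*(T + (18 + T))/7 = -(-11)*(18 + 2*T)/7 = -(-198 - 22*T)/7 = 198/7 + 22*T/7)
14/(-328) + P(-7)/492 = 14/(-328) + (198/7 + (22/7)*(-7))/492 = 14*(-1/328) + (198/7 - 22)*(1/492) = -7/164 + (44/7)*(1/492) = -7/164 + 11/861 = -103/3444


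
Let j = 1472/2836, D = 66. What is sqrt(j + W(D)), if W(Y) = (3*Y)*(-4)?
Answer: 2*I*sqrt(99465610)/709 ≈ 28.133*I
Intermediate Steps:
W(Y) = -12*Y
j = 368/709 (j = 1472*(1/2836) = 368/709 ≈ 0.51904)
sqrt(j + W(D)) = sqrt(368/709 - 12*66) = sqrt(368/709 - 792) = sqrt(-561160/709) = 2*I*sqrt(99465610)/709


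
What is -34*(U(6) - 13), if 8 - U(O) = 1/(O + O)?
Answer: 1037/6 ≈ 172.83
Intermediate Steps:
U(O) = 8 - 1/(2*O) (U(O) = 8 - 1/(O + O) = 8 - 1/(2*O))
-34*(U(6) - 13) = -34*((8 - ½/6) - 13) = -34*((8 - ½*⅙) - 13) = -34*((8 - 1/12) - 13) = -34*(95/12 - 13) = -34*(-61/12) = 1037/6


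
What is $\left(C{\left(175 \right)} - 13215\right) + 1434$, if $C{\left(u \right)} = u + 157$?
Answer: $-11449$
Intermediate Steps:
$C{\left(u \right)} = 157 + u$
$\left(C{\left(175 \right)} - 13215\right) + 1434 = \left(\left(157 + 175\right) - 13215\right) + 1434 = \left(332 - 13215\right) + 1434 = -12883 + 1434 = -11449$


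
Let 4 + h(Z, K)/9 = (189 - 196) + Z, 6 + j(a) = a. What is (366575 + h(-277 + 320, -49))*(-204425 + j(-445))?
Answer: -75161423988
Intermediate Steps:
j(a) = -6 + a
h(Z, K) = -99 + 9*Z (h(Z, K) = -36 + 9*((189 - 196) + Z) = -36 + 9*(-7 + Z) = -36 + (-63 + 9*Z) = -99 + 9*Z)
(366575 + h(-277 + 320, -49))*(-204425 + j(-445)) = (366575 + (-99 + 9*(-277 + 320)))*(-204425 + (-6 - 445)) = (366575 + (-99 + 9*43))*(-204425 - 451) = (366575 + (-99 + 387))*(-204876) = (366575 + 288)*(-204876) = 366863*(-204876) = -75161423988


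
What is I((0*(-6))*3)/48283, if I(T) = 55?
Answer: 55/48283 ≈ 0.0011391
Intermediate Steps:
I((0*(-6))*3)/48283 = 55/48283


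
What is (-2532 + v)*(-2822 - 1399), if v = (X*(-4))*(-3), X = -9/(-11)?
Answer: 117107424/11 ≈ 1.0646e+7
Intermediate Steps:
X = 9/11 (X = -9*(-1/11) = 9/11 ≈ 0.81818)
v = 108/11 (v = ((9/11)*(-4))*(-3) = -36/11*(-3) = 108/11 ≈ 9.8182)
(-2532 + v)*(-2822 - 1399) = (-2532 + 108/11)*(-2822 - 1399) = -27744/11*(-4221) = 117107424/11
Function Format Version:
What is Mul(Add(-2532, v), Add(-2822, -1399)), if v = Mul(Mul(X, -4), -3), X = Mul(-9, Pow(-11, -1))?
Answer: Rational(117107424, 11) ≈ 1.0646e+7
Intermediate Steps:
X = Rational(9, 11) (X = Mul(-9, Rational(-1, 11)) = Rational(9, 11) ≈ 0.81818)
v = Rational(108, 11) (v = Mul(Mul(Rational(9, 11), -4), -3) = Mul(Rational(-36, 11), -3) = Rational(108, 11) ≈ 9.8182)
Mul(Add(-2532, v), Add(-2822, -1399)) = Mul(Add(-2532, Rational(108, 11)), Add(-2822, -1399)) = Mul(Rational(-27744, 11), -4221) = Rational(117107424, 11)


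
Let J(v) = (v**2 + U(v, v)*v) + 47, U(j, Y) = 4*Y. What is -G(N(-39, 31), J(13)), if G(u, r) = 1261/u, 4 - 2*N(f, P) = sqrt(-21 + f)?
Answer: -2522/19 - 1261*I*sqrt(15)/19 ≈ -132.74 - 257.04*I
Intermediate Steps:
N(f, P) = 2 - sqrt(-21 + f)/2
J(v) = 47 + 5*v**2 (J(v) = (v**2 + (4*v)*v) + 47 = (v**2 + 4*v**2) + 47 = 5*v**2 + 47 = 47 + 5*v**2)
-G(N(-39, 31), J(13)) = -1261/(2 - sqrt(-21 - 39)/2) = -1261/(2 - I*sqrt(15))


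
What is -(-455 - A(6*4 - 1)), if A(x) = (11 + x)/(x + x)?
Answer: 10482/23 ≈ 455.74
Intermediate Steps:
A(x) = (11 + x)/(2*x) (A(x) = (11 + x)/((2*x)) = (11 + x)*(1/(2*x)) = (11 + x)/(2*x))
-(-455 - A(6*4 - 1)) = -(-455 - (11 + (6*4 - 1))/(2*(6*4 - 1))) = -(-455 - (11 + (24 - 1))/(2*(24 - 1))) = -(-455 - (11 + 23)/(2*23)) = -(-455 - 34/(2*23)) = -(-455 - 1*17/23) = -(-455 - 17/23) = -1*(-10482/23) = 10482/23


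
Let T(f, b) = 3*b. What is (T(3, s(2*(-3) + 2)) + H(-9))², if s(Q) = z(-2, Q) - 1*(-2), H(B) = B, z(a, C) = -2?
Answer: 81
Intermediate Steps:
s(Q) = 0 (s(Q) = -2 - 1*(-2) = -2 + 2 = 0)
(T(3, s(2*(-3) + 2)) + H(-9))² = (3*0 - 9)² = (0 - 9)² = (-9)² = 81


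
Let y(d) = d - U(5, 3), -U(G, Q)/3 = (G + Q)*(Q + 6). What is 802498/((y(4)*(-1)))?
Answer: -401249/110 ≈ -3647.7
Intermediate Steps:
U(G, Q) = -3*(6 + Q)*(G + Q) (U(G, Q) = -3*(G + Q)*(Q + 6) = -3*(G + Q)*(6 + Q) = -3*(6 + Q)*(G + Q))
y(d) = 216 + d (y(d) = d - (-18*5 - 18*3 - 3*3**2 - 3*5*3) = d - (-90 - 54 - 3*9 - 45) = d - (-90 - 54 - 27 - 45) = d - 1*(-216) = d + 216 = 216 + d)
802498/((y(4)*(-1))) = 802498/(((216 + 4)*(-1))) = 802498/((220*(-1))) = 802498/(-220) = 802498*(-1/220) = -401249/110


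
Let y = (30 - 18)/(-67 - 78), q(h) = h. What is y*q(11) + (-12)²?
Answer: 20748/145 ≈ 143.09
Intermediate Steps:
y = -12/145 (y = 12/(-145) = 12*(-1/145) = -12/145 ≈ -0.082759)
y*q(11) + (-12)² = -12/145*11 + (-12)² = -132/145 + 144 = 20748/145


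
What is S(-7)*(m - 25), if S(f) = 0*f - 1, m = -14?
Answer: 39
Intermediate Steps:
S(f) = -1 (S(f) = 0 - 1 = -1)
S(-7)*(m - 25) = -(-14 - 25) = -1*(-39) = 39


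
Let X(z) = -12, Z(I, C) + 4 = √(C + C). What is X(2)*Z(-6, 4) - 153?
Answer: -105 - 24*√2 ≈ -138.94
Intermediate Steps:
Z(I, C) = -4 + √2*√C (Z(I, C) = -4 + √(C + C) = -4 + √(2*C) = -4 + √2*√C)
X(2)*Z(-6, 4) - 153 = -12*(-4 + √2*√4) - 153 = -12*(-4 + √2*2) - 153 = -12*(-4 + 2*√2) - 153 = (48 - 24*√2) - 153 = -105 - 24*√2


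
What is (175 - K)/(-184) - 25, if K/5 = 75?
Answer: -550/23 ≈ -23.913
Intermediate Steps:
K = 375 (K = 5*75 = 375)
(175 - K)/(-184) - 25 = (175 - 1*375)/(-184) - 25 = -(175 - 375)/184 - 25 = -1/184*(-200) - 25 = 25/23 - 25 = -550/23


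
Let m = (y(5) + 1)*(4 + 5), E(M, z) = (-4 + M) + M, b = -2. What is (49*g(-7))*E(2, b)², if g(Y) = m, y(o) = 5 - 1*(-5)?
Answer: 0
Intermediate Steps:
y(o) = 10 (y(o) = 5 + 5 = 10)
E(M, z) = -4 + 2*M
m = 99 (m = (10 + 1)*(4 + 5) = 11*9 = 99)
g(Y) = 99
(49*g(-7))*E(2, b)² = (49*99)*(-4 + 2*2)² = 4851*(-4 + 4)² = 4851*0² = 4851*0 = 0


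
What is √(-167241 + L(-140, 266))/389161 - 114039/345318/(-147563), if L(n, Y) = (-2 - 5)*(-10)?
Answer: 38013/16985386678 + I*√167171/389161 ≈ 2.238e-6 + 0.0010506*I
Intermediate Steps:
L(n, Y) = 70 (L(n, Y) = -7*(-10) = 70)
√(-167241 + L(-140, 266))/389161 - 114039/345318/(-147563) = √(-167241 + 70)/389161 - 114039/345318/(-147563) = √(-167171)*(1/389161) - 114039*1/345318*(-1/147563) = (I*√167171)*(1/389161) - 38013/115106*(-1/147563) = I*√167171/389161 + 38013/16985386678 = 38013/16985386678 + I*√167171/389161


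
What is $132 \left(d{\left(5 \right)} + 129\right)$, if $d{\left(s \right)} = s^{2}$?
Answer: $20328$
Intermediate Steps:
$132 \left(d{\left(5 \right)} + 129\right) = 132 \left(5^{2} + 129\right) = 132 \left(25 + 129\right) = 132 \cdot 154 = 20328$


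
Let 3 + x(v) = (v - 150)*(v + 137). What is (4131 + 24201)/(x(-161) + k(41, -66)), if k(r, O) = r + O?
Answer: 7083/1859 ≈ 3.8101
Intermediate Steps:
k(r, O) = O + r
x(v) = -3 + (-150 + v)*(137 + v) (x(v) = -3 + (v - 150)*(v + 137) = -3 + (-150 + v)*(137 + v))
(4131 + 24201)/(x(-161) + k(41, -66)) = (4131 + 24201)/((-20553 + (-161)² - 13*(-161)) + (-66 + 41)) = 28332/((-20553 + 25921 + 2093) - 25) = 28332/(7461 - 25) = 28332/7436 = 28332*(1/7436) = 7083/1859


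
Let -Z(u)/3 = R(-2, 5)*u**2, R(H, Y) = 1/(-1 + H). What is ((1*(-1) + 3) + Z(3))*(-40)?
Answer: -440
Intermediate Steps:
Z(u) = u**2 (Z(u) = -3*u**2/(-1 - 2) = -3*u**2/(-3) = -(-1)*u**2 = u**2)
((1*(-1) + 3) + Z(3))*(-40) = ((1*(-1) + 3) + 3**2)*(-40) = ((-1 + 3) + 9)*(-40) = (2 + 9)*(-40) = 11*(-40) = -440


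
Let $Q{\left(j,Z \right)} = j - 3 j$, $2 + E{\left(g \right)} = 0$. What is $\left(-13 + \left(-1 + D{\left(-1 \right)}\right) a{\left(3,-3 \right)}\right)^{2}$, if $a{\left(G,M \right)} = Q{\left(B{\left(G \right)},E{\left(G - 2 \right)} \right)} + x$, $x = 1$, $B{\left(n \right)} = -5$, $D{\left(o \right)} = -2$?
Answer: $2116$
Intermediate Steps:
$E{\left(g \right)} = -2$ ($E{\left(g \right)} = -2 + 0 = -2$)
$Q{\left(j,Z \right)} = - 2 j$
$a{\left(G,M \right)} = 11$ ($a{\left(G,M \right)} = \left(-2\right) \left(-5\right) + 1 = 10 + 1 = 11$)
$\left(-13 + \left(-1 + D{\left(-1 \right)}\right) a{\left(3,-3 \right)}\right)^{2} = \left(-13 + \left(-1 - 2\right) 11\right)^{2} = \left(-13 - 33\right)^{2} = \left(-46\right)^{2} = 2116$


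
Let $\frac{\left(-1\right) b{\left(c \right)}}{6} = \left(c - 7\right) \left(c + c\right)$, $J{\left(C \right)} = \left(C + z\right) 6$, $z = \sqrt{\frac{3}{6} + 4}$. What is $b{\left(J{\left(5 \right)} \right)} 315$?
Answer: $-3220560 - 1803060 \sqrt{2} \approx -5.7705 \cdot 10^{6}$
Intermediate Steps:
$z = \frac{3 \sqrt{2}}{2}$ ($z = \sqrt{3 \cdot \frac{1}{6} + 4} = \sqrt{\frac{1}{2} + 4} = \sqrt{\frac{9}{2}} = \frac{3 \sqrt{2}}{2} \approx 2.1213$)
$J{\left(C \right)} = 6 C + 9 \sqrt{2}$ ($J{\left(C \right)} = \left(C + \frac{3 \sqrt{2}}{2}\right) 6 = 6 C + 9 \sqrt{2}$)
$b{\left(c \right)} = - 12 c \left(-7 + c\right)$ ($b{\left(c \right)} = - 6 \left(c - 7\right) \left(c + c\right) = - 6 \left(-7 + c\right) 2 c = - 6 \cdot 2 c \left(-7 + c\right) = - 12 c \left(-7 + c\right)$)
$b{\left(J{\left(5 \right)} \right)} 315 = 12 \left(6 \cdot 5 + 9 \sqrt{2}\right) \left(7 - \left(6 \cdot 5 + 9 \sqrt{2}\right)\right) 315 = 12 \left(30 + 9 \sqrt{2}\right) \left(7 - \left(30 + 9 \sqrt{2}\right)\right) 315 = 12 \left(30 + 9 \sqrt{2}\right) \left(-23 - 9 \sqrt{2}\right) 315 = 12 \left(-23 - 9 \sqrt{2}\right) \left(30 + 9 \sqrt{2}\right) 315 = 3780 \left(-23 - 9 \sqrt{2}\right) \left(30 + 9 \sqrt{2}\right)$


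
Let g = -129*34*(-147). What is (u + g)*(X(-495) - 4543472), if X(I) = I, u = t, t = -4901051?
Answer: 19340527637803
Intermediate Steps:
g = 644742 (g = -4386*(-147) = 644742)
u = -4901051
(u + g)*(X(-495) - 4543472) = (-4901051 + 644742)*(-495 - 4543472) = -4256309*(-4543967) = 19340527637803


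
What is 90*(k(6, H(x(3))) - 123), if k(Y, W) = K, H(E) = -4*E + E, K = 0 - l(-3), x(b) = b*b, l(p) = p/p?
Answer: -11160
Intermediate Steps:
l(p) = 1
x(b) = b**2
K = -1 (K = 0 - 1*1 = 0 - 1 = -1)
H(E) = -3*E
k(Y, W) = -1
90*(k(6, H(x(3))) - 123) = 90*(-1 - 123) = 90*(-124) = -11160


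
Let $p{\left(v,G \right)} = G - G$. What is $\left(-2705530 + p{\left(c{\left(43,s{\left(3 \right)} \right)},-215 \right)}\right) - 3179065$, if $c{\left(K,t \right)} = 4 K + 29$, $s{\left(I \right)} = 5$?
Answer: $-5884595$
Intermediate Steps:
$c{\left(K,t \right)} = 29 + 4 K$
$p{\left(v,G \right)} = 0$
$\left(-2705530 + p{\left(c{\left(43,s{\left(3 \right)} \right)},-215 \right)}\right) - 3179065 = \left(-2705530 + 0\right) - 3179065 = -2705530 - 3179065 = -5884595$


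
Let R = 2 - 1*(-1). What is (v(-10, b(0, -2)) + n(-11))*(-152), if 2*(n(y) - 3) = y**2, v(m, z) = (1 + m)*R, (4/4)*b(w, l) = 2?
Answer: -5548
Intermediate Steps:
b(w, l) = 2
R = 3 (R = 2 + 1 = 3)
v(m, z) = 3 + 3*m (v(m, z) = (1 + m)*3 = 3 + 3*m)
n(y) = 3 + y**2/2
(v(-10, b(0, -2)) + n(-11))*(-152) = ((3 + 3*(-10)) + (3 + (1/2)*(-11)**2))*(-152) = ((3 - 30) + (3 + (1/2)*121))*(-152) = (-27 + (3 + 121/2))*(-152) = (-27 + 127/2)*(-152) = (73/2)*(-152) = -5548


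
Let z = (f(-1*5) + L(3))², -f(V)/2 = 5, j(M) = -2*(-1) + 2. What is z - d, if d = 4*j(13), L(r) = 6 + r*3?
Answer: 9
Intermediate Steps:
L(r) = 6 + 3*r
j(M) = 4 (j(M) = 2 + 2 = 4)
f(V) = -10 (f(V) = -2*5 = -10)
d = 16 (d = 4*4 = 16)
z = 25 (z = (-10 + (6 + 3*3))² = (-10 + (6 + 9))² = (-10 + 15)² = 5² = 25)
z - d = 25 - 1*16 = 25 - 16 = 9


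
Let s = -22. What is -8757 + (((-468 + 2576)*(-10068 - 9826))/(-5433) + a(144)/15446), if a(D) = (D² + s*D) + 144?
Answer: -43511373919/41959059 ≈ -1037.0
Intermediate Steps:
a(D) = 144 + D² - 22*D (a(D) = (D² - 22*D) + 144 = 144 + D² - 22*D)
-8757 + (((-468 + 2576)*(-10068 - 9826))/(-5433) + a(144)/15446) = -8757 + (((-468 + 2576)*(-10068 - 9826))/(-5433) + (144 + 144² - 22*144)/15446) = -8757 + ((2108*(-19894))*(-1/5433) + (144 + 20736 - 3168)*(1/15446)) = -8757 + (-41936552*(-1/5433) + 17712*(1/15446)) = -8757 + (41936552/5433 + 8856/7723) = -8757 + 323924105744/41959059 = -43511373919/41959059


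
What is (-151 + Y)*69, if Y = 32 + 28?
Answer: -6279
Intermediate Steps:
Y = 60
(-151 + Y)*69 = (-151 + 60)*69 = -91*69 = -6279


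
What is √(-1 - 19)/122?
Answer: I*√5/61 ≈ 0.036657*I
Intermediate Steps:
√(-1 - 19)/122 = √(-20)*(1/122) = (2*I*√5)*(1/122) = I*√5/61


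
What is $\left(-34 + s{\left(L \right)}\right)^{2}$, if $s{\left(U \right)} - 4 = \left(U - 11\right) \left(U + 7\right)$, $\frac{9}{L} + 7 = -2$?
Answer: $10404$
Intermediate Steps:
$L = -1$ ($L = \frac{9}{-7 - 2} = \frac{9}{-9} = 9 \left(- \frac{1}{9}\right) = -1$)
$s{\left(U \right)} = 4 + \left(-11 + U\right) \left(7 + U\right)$ ($s{\left(U \right)} = 4 + \left(U - 11\right) \left(U + 7\right) = 4 + \left(-11 + U\right) \left(7 + U\right)$)
$\left(-34 + s{\left(L \right)}\right)^{2} = \left(-34 - \left(69 - 1\right)\right)^{2} = \left(-34 + \left(-73 + 1 + 4\right)\right)^{2} = \left(-34 - 68\right)^{2} = \left(-102\right)^{2} = 10404$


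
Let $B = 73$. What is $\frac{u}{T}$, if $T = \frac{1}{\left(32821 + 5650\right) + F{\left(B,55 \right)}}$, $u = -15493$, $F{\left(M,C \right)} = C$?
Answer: $-596883318$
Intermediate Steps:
$T = \frac{1}{38526}$ ($T = \frac{1}{\left(32821 + 5650\right) + 55} = \frac{1}{38471 + 55} = \frac{1}{38526} \approx 2.5956 \cdot 10^{-5}$)
$\frac{u}{T} = - 15493 \frac{1}{\frac{1}{38526}} = \left(-15493\right) 38526 = -596883318$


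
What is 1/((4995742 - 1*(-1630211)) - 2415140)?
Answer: 1/4210813 ≈ 2.3748e-7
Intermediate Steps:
1/((4995742 - 1*(-1630211)) - 2415140) = 1/((4995742 + 1630211) - 2415140) = 1/(6625953 - 2415140) = 1/4210813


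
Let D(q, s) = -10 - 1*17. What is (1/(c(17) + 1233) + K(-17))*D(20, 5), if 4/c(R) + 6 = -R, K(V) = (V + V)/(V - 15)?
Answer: -13024881/453680 ≈ -28.709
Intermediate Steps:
K(V) = 2*V/(-15 + V) (K(V) = (2*V)/(-15 + V) = 2*V/(-15 + V))
c(R) = 4/(-6 - R)
D(q, s) = -27 (D(q, s) = -10 - 17 = -27)
(1/(c(17) + 1233) + K(-17))*D(20, 5) = (1/(-4/(6 + 17) + 1233) + 2*(-17)/(-15 - 17))*(-27) = (1/(-4/23 + 1233) + 2*(-17)/(-32))*(-27) = (1/(-4*1/23 + 1233) + 2*(-17)*(-1/32))*(-27) = (1/(-4/23 + 1233) + 17/16)*(-27) = (1/(28355/23) + 17/16)*(-27) = (23/28355 + 17/16)*(-27) = (482403/453680)*(-27) = -13024881/453680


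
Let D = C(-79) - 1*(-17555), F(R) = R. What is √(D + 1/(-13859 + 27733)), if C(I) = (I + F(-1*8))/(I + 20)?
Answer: √11763721041092482/818566 ≈ 132.50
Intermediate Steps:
C(I) = (-8 + I)/(20 + I) (C(I) = (I - 1*8)/(I + 20) = (I - 8)/(20 + I) = (-8 + I)/(20 + I))
D = 1035832/59 (D = (-8 - 79)/(20 - 79) - 1*(-17555) = -87/(-59) + 17555 = -1/59*(-87) + 17555 = 87/59 + 17555 = 1035832/59 ≈ 17556.)
√(D + 1/(-13859 + 27733)) = √(1035832/59 + 1/(-13859 + 27733)) = √(1035832/59 + 1/13874) = √(14371133227/818566) = √11763721041092482/818566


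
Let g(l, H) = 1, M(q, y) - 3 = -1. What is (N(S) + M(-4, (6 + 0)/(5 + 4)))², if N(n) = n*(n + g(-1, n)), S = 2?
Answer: 64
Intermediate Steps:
M(q, y) = 2 (M(q, y) = 3 - 1 = 2)
N(n) = n*(1 + n) (N(n) = n*(n + 1) = n*(1 + n))
(N(S) + M(-4, (6 + 0)/(5 + 4)))² = (2*(1 + 2) + 2)² = (2*3 + 2)² = (6 + 2)² = 8² = 64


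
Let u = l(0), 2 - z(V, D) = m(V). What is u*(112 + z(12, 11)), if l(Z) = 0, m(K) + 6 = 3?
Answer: 0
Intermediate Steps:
m(K) = -3 (m(K) = -6 + 3 = -3)
z(V, D) = 5 (z(V, D) = 2 - 1*(-3) = 2 + 3 = 5)
u = 0
u*(112 + z(12, 11)) = 0*(112 + 5) = 0*117 = 0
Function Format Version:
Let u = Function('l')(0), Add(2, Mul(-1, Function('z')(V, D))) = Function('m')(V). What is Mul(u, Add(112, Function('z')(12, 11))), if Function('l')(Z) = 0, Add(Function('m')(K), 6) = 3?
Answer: 0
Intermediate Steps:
Function('m')(K) = -3 (Function('m')(K) = Add(-6, 3) = -3)
Function('z')(V, D) = 5 (Function('z')(V, D) = Add(2, Mul(-1, -3)) = Add(2, 3) = 5)
u = 0
Mul(u, Add(112, Function('z')(12, 11))) = Mul(0, Add(112, 5)) = Mul(0, 117) = 0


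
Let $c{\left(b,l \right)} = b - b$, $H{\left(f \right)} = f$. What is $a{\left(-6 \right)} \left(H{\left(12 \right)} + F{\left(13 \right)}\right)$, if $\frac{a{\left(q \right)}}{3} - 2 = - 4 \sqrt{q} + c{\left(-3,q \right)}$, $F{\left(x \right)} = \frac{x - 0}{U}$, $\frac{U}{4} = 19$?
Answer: $\frac{2775}{38} - \frac{2775 i \sqrt{6}}{19} \approx 73.026 - 357.75 i$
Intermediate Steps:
$U = 76$ ($U = 4 \cdot 19 = 76$)
$c{\left(b,l \right)} = 0$
$F{\left(x \right)} = \frac{x}{76}$ ($F{\left(x \right)} = \frac{x - 0}{76} = \left(x + 0\right) \frac{1}{76} = x \frac{1}{76} = \frac{x}{76}$)
$a{\left(q \right)} = 6 - 12 \sqrt{q}$ ($a{\left(q \right)} = 6 + 3 \left(- 4 \sqrt{q} + 0\right) = 6 + 3 \left(- 4 \sqrt{q}\right) = 6 - 12 \sqrt{q}$)
$a{\left(-6 \right)} \left(H{\left(12 \right)} + F{\left(13 \right)}\right) = \left(6 - 12 \sqrt{-6}\right) \left(12 + \frac{1}{76} \cdot 13\right) = \left(6 - 12 i \sqrt{6}\right) \left(12 + \frac{13}{76}\right) = \left(6 - 12 i \sqrt{6}\right) \frac{925}{76} = \frac{2775}{38} - \frac{2775 i \sqrt{6}}{19}$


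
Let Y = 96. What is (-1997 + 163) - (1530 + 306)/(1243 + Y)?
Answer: -2457562/1339 ≈ -1835.4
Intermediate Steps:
(-1997 + 163) - (1530 + 306)/(1243 + Y) = (-1997 + 163) - (1530 + 306)/(1243 + 96) = -1834 - 1836/1339 = -2457562/1339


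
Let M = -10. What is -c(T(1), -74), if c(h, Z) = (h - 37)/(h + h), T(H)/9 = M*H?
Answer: -127/180 ≈ -0.70556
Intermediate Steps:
T(H) = -90*H (T(H) = 9*(-10*H) = -90*H)
c(h, Z) = (-37 + h)/(2*h) (c(h, Z) = (-37 + h)/((2*h)) = (-37 + h)*(1/(2*h)) = (-37 + h)/(2*h))
-c(T(1), -74) = -(-37 - 90*1)/(2*((-90*1))) = -(-37 - 90)/(2*(-90)) = -(-1)*(-127)/(2*90) = -1*127/180 = -127/180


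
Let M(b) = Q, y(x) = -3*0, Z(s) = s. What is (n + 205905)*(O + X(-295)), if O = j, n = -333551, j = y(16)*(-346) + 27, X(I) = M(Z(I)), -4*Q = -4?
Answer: -3574088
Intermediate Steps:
Q = 1 (Q = -1/4*(-4) = 1)
y(x) = 0
M(b) = 1
X(I) = 1
j = 27 (j = 0*(-346) + 27 = 0 + 27 = 27)
O = 27
(n + 205905)*(O + X(-295)) = (-333551 + 205905)*(27 + 1) = -127646*28 = -3574088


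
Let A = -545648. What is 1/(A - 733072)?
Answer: -1/1278720 ≈ -7.8203e-7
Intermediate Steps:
1/(A - 733072) = 1/(-545648 - 733072) = 1/(-1278720) = -1/1278720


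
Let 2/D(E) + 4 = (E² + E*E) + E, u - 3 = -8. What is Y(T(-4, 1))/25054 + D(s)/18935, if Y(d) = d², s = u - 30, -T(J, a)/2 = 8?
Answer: 5843517534/571886174195 ≈ 0.010218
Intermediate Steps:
u = -5 (u = 3 - 8 = -5)
T(J, a) = -16 (T(J, a) = -2*8 = -16)
s = -35 (s = -5 - 30 = -35)
D(E) = 2/(-4 + E + 2*E²) (D(E) = 2/(-4 + ((E² + E*E) + E)) = 2/(-4 + ((E² + E²) + E)) = 2/(-4 + (2*E² + E)) = 2/(-4 + (E + 2*E²)) = 2/(-4 + E + 2*E²))
Y(T(-4, 1))/25054 + D(s)/18935 = (-16)²/25054 + (2/(-4 - 35 + 2*(-35)²))/18935 = 256*(1/25054) + (2/(-4 - 35 + 2*1225))*(1/18935) = 128/12527 + (2/(-4 - 35 + 2450))*(1/18935) = 128/12527 + (2/2411)*(1/18935) = 128/12527 + 2/45652285 = 5843517534/571886174195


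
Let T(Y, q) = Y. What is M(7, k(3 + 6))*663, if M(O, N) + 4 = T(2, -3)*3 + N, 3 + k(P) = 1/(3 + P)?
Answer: -2431/4 ≈ -607.75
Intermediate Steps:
k(P) = -3 + 1/(3 + P)
M(O, N) = 2 + N (M(O, N) = -4 + (2*3 + N) = -4 + (6 + N) = 2 + N)
M(7, k(3 + 6))*663 = (2 + (-8 - 3*(3 + 6))/(3 + (3 + 6)))*663 = (2 + (-8 - 3*9)/(3 + 9))*663 = (2 + (-8 - 27)/12)*663 = (2 + (1/12)*(-35))*663 = (2 - 35/12)*663 = -11/12*663 = -2431/4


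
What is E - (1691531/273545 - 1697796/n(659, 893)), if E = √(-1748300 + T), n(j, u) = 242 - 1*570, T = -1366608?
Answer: -116244607247/22430690 + 2*I*√778727 ≈ -5182.4 + 1764.9*I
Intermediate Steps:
n(j, u) = -328 (n(j, u) = 242 - 570 = -328)
E = 2*I*√778727 (E = √(-1748300 - 1366608) = √(-3114908) = 2*I*√778727 ≈ 1764.9*I)
E - (1691531/273545 - 1697796/n(659, 893)) = 2*I*√778727 - (1691531/273545 - 1697796/(-328)) = 2*I*√778727 - (1691531*(1/273545) - 1697796*(-1/328)) = 2*I*√778727 - (1691531/273545 + 424449/82) = 2*I*√778727 - 1*116244607247/22430690 = 2*I*√778727 - 116244607247/22430690 = -116244607247/22430690 + 2*I*√778727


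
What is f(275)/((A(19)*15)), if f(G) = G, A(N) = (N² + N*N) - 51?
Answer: 5/183 ≈ 0.027322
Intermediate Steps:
A(N) = -51 + 2*N² (A(N) = (N² + N²) - 51 = 2*N² - 51 = -51 + 2*N²)
f(275)/((A(19)*15)) = 275/(((-51 + 2*19²)*15)) = 275/(((-51 + 2*361)*15)) = 275/(((-51 + 722)*15)) = 275/((671*15)) = 275/10065 = 275*(1/10065) = 5/183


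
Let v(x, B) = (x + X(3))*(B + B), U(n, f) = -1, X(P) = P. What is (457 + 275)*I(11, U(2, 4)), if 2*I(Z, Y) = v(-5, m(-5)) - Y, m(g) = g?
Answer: 7686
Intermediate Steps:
v(x, B) = 2*B*(3 + x) (v(x, B) = (x + 3)*(B + B) = (3 + x)*(2*B) = 2*B*(3 + x))
I(Z, Y) = 10 - Y/2 (I(Z, Y) = (2*(-5)*(3 - 5) - Y)/2 = (2*(-5)*(-2) - Y)/2 = (20 - Y)/2 = 10 - Y/2)
(457 + 275)*I(11, U(2, 4)) = (457 + 275)*(10 - ½*(-1)) = 732*(10 + ½) = 732*(21/2) = 7686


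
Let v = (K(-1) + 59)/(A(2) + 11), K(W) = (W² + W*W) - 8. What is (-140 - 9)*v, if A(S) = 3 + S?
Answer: -7897/16 ≈ -493.56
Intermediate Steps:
K(W) = -8 + 2*W² (K(W) = (W² + W²) - 8 = 2*W² - 8 = -8 + 2*W²)
v = 53/16 (v = ((-8 + 2*(-1)²) + 59)/((3 + 2) + 11) = ((-8 + 2*1) + 59)/(5 + 11) = ((-8 + 2) + 59)/16 = (-6 + 59)*(1/16) = 53*(1/16) = 53/16 ≈ 3.3125)
(-140 - 9)*v = (-140 - 9)*(53/16) = -149*53/16 = -7897/16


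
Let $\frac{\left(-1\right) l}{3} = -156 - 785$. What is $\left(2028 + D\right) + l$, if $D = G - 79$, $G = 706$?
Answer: $5478$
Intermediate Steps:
$l = 2823$ ($l = - 3 \left(-156 - 785\right) = \left(-3\right) \left(-941\right) = 2823$)
$D = 627$ ($D = 706 - 79 = 627$)
$\left(2028 + D\right) + l = \left(2028 + 627\right) + 2823 = 2655 + 2823 = 5478$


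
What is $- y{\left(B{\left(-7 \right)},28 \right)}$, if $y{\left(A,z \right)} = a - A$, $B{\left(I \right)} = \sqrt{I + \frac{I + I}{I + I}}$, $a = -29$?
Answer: $29 + i \sqrt{6} \approx 29.0 + 2.4495 i$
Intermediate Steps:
$B{\left(I \right)} = \sqrt{1 + I}$ ($B{\left(I \right)} = \sqrt{I + \frac{2 I}{2 I}} = \sqrt{I + 2 I \frac{1}{2 I}} = \sqrt{I + 1} = \sqrt{1 + I}$)
$y{\left(A,z \right)} = -29 - A$
$- y{\left(B{\left(-7 \right)},28 \right)} = - (-29 - \sqrt{1 - 7}) = - (-29 - \sqrt{-6}) = - (-29 - i \sqrt{6}) = 29 + i \sqrt{6}$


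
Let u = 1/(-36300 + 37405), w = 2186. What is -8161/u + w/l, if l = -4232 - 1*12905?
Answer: -154539840171/17137 ≈ -9.0179e+6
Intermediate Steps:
l = -17137 (l = -4232 - 12905 = -17137)
u = 1/1105 ≈ 0.00090498
-8161/u + w/l = -8161/1/1105 + 2186/(-17137) = -8161*1105 + 2186*(-1/17137) = -9017905 - 2186/17137 = -154539840171/17137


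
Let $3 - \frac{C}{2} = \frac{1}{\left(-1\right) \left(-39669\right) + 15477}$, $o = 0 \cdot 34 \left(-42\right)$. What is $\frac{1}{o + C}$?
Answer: $\frac{27573}{165437} \approx 0.16667$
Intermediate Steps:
$o = 0$ ($o = 0 \left(-42\right) = 0$)
$C = \frac{165437}{27573}$ ($C = 6 - \frac{2}{\left(-1\right) \left(-39669\right) + 15477} = 6 - \frac{2}{39669 + 15477} = 6 - \frac{2}{55146} = 6 - \frac{1}{27573} = \frac{165437}{27573} \approx 6.0$)
$\frac{1}{o + C} = \frac{1}{0 + \frac{165437}{27573}} = \frac{1}{\frac{165437}{27573}} = \frac{27573}{165437}$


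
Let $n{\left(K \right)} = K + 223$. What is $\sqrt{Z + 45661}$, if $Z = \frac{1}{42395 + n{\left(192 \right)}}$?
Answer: $\frac{\sqrt{83682736664910}}{42810} \approx 213.68$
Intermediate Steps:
$n{\left(K \right)} = 223 + K$
$Z = \frac{1}{42810}$ ($Z = \frac{1}{42395 + \left(223 + 192\right)} = \frac{1}{42395 + 415} = \frac{1}{42810} \approx 2.3359 \cdot 10^{-5}$)
$\sqrt{Z + 45661} = \sqrt{\frac{1}{42810} + 45661} = \sqrt{\frac{1954747411}{42810}} = \frac{\sqrt{83682736664910}}{42810}$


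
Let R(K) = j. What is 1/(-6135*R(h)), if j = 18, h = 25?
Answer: -1/110430 ≈ -9.0555e-6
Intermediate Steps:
R(K) = 18
1/(-6135*R(h)) = 1/(-6135*18) = 1/(-110430) = -1/110430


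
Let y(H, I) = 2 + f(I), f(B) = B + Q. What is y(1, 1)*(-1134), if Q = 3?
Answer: -6804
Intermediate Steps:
f(B) = 3 + B (f(B) = B + 3 = 3 + B)
y(H, I) = 5 + I (y(H, I) = 2 + (3 + I) = 5 + I)
y(1, 1)*(-1134) = (5 + 1)*(-1134) = 6*(-1134) = -6804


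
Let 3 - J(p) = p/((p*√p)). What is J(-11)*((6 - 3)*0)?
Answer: 0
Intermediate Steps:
J(p) = 3 - 1/√p (J(p) = 3 - p/(p*√p) = 3 - p/(p^(3/2)) = 3 - p/p^(3/2) = 3 - 1/√p)
J(-11)*((6 - 3)*0) = (3 - 1/√(-11))*((6 - 3)*0) = (3 - (-1)*I*√11/11)*(3*0) = (3 + I*√11/11)*0 = 0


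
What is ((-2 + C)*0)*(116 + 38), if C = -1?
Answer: 0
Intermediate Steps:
((-2 + C)*0)*(116 + 38) = ((-2 - 1)*0)*(116 + 38) = -3*0*154 = 0*154 = 0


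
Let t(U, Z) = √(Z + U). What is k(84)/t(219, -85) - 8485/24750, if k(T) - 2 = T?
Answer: -1697/4950 + 43*√134/67 ≈ 7.0864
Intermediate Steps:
k(T) = 2 + T
t(U, Z) = √(U + Z)
k(84)/t(219, -85) - 8485/24750 = (2 + 84)/(√(219 - 85)) - 8485/24750 = 86/(√134) - 8485*1/24750 = 86*(√134/134) - 1697/4950 = 43*√134/67 - 1697/4950 = -1697/4950 + 43*√134/67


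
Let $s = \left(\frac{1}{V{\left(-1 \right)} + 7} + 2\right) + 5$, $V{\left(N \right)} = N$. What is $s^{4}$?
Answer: $\frac{3418801}{1296} \approx 2638.0$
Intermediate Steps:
$s = \frac{43}{6}$ ($s = \left(\frac{1}{-1 + 7} + 2\right) + 5 = \left(\frac{1}{6} + 2\right) + 5 = \frac{13}{6} + 5 = \frac{43}{6} \approx 7.1667$)
$s^{4} = \left(\frac{43}{6}\right)^{4} = \frac{3418801}{1296}$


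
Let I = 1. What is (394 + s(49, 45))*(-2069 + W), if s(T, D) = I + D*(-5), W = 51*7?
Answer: -291040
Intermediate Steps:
W = 357
s(T, D) = 1 - 5*D (s(T, D) = 1 + D*(-5) = 1 - 5*D)
(394 + s(49, 45))*(-2069 + W) = (394 + (1 - 5*45))*(-2069 + 357) = (394 + (1 - 225))*(-1712) = (394 - 224)*(-1712) = 170*(-1712) = -291040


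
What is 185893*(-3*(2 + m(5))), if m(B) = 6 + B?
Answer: -7249827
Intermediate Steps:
185893*(-3*(2 + m(5))) = 185893*(-3*(2 + (6 + 5))) = 185893*(-3*(2 + 11)) = 185893*(-3*13) = 185893*(-39) = -7249827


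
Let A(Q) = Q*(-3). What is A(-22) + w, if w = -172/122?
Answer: 3940/61 ≈ 64.590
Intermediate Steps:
w = -86/61 (w = -172*1/122 = -86/61 ≈ -1.4098)
A(Q) = -3*Q
A(-22) + w = -3*(-22) - 86/61 = 66 - 86/61 = 3940/61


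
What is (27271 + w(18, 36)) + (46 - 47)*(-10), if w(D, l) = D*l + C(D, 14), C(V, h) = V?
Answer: 27947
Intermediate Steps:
w(D, l) = D + D*l (w(D, l) = D*l + D = D + D*l)
(27271 + w(18, 36)) + (46 - 47)*(-10) = (27271 + 18*(1 + 36)) + (46 - 47)*(-10) = (27271 + 18*37) - 1*(-10) = (27271 + 666) + 10 = 27937 + 10 = 27947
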